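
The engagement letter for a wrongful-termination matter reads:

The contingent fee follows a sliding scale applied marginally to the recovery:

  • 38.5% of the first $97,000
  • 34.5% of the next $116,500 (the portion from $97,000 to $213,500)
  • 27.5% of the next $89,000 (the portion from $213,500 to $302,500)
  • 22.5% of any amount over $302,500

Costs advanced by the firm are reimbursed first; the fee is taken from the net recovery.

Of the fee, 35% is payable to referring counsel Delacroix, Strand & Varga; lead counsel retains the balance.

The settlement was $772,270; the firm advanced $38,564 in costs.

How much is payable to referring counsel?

Fee base (net of costs): $772,270 − $38,564 = $733,706
First $97,000 at 38.5% = $37,345.00
Next $116,500 at 34.5% = $40,192.50
Next $89,000 at 27.5% = $24,475.00
Remaining $431,206 at 22.5% = $97,021.35
Fee: $37,345.00 + $40,192.50 + $24,475.00 + $97,021.35 = $199,033.85
Referral share: 35% of $199,033.85 = $69,661.85; lead counsel retains $199,033.85 − $69,661.85 = $129,372.00.

$69,661.85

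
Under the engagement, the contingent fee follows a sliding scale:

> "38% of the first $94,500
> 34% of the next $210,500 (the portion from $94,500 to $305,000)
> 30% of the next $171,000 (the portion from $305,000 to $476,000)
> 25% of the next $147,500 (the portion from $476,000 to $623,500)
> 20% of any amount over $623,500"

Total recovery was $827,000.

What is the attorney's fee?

$236,355.00

First $94,500 at 38% = $35,910.00
Next $210,500 at 34% = $71,570.00
Next $171,000 at 30% = $51,300.00
Next $147,500 at 25% = $36,875.00
Remaining $203,500 at 20% = $40,700.00
Fee: $35,910.00 + $71,570.00 + $51,300.00 + $36,875.00 + $40,700.00 = $236,355.00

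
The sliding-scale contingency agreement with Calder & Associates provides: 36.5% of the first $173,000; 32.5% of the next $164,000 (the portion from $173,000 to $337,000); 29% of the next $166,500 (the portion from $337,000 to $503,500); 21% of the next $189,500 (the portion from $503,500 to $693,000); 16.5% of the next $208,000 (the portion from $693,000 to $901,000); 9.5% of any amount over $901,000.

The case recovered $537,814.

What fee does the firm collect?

First $173,000 at 36.5% = $63,145.00
Next $164,000 at 32.5% = $53,300.00
Next $166,500 at 29% = $48,285.00
Remaining $34,314 at 21% = $7,205.94
Fee: $63,145.00 + $53,300.00 + $48,285.00 + $7,205.94 = $171,935.94

$171,935.94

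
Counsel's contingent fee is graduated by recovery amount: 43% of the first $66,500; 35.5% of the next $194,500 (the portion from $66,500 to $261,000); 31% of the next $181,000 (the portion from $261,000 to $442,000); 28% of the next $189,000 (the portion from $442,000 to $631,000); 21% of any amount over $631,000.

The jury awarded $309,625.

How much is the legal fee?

$112,716.25

First $66,500 at 43% = $28,595.00
Next $194,500 at 35.5% = $69,047.50
Remaining $48,625 at 31% = $15,073.75
Fee: $28,595.00 + $69,047.50 + $15,073.75 = $112,716.25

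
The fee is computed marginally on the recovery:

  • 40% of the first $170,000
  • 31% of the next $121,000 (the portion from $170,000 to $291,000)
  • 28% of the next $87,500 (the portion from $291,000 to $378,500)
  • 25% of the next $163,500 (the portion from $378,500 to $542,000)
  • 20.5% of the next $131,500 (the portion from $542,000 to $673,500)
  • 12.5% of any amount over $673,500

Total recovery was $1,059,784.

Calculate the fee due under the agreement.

First $170,000 at 40% = $68,000.00
Next $121,000 at 31% = $37,510.00
Next $87,500 at 28% = $24,500.00
Next $163,500 at 25% = $40,875.00
Next $131,500 at 20.5% = $26,957.50
Remaining $386,284 at 12.5% = $48,285.50
Fee: $68,000.00 + $37,510.00 + $24,500.00 + $40,875.00 + $26,957.50 + $48,285.50 = $246,128.00

$246,128.00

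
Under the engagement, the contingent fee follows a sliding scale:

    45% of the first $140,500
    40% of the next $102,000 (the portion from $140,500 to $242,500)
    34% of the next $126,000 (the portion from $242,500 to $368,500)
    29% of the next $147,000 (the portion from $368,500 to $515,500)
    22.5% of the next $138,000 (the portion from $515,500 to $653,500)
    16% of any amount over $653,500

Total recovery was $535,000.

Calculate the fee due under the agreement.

First $140,500 at 45% = $63,225.00
Next $102,000 at 40% = $40,800.00
Next $126,000 at 34% = $42,840.00
Next $147,000 at 29% = $42,630.00
Remaining $19,500 at 22.5% = $4,387.50
Fee: $63,225.00 + $40,800.00 + $42,840.00 + $42,630.00 + $4,387.50 = $193,882.50

$193,882.50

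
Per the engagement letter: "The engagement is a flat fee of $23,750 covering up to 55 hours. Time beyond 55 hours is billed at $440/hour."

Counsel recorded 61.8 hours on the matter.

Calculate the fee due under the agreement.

Flat fee: $23,750.00
Excess hours: 61.8 − 55 = 6.8
Overrun: 6.8 × $440 = $2,992.00
Total: $23,750.00 + $2,992.00 = $26,742.00

$26,742.00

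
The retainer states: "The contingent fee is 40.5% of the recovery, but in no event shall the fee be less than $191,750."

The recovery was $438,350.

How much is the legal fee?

$191,750.00

40.5% of $438,350 = $177,531.75
That is below the $191,750 minimum, so the minimum applies.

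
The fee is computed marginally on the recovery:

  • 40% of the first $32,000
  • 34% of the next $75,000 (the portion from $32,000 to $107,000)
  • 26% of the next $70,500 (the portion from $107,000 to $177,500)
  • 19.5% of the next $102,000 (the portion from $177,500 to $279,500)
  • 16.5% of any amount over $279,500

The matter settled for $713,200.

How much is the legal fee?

First $32,000 at 40% = $12,800.00
Next $75,000 at 34% = $25,500.00
Next $70,500 at 26% = $18,330.00
Next $102,000 at 19.5% = $19,890.00
Remaining $433,700 at 16.5% = $71,560.50
Fee: $12,800.00 + $25,500.00 + $18,330.00 + $19,890.00 + $71,560.50 = $148,080.50

$148,080.50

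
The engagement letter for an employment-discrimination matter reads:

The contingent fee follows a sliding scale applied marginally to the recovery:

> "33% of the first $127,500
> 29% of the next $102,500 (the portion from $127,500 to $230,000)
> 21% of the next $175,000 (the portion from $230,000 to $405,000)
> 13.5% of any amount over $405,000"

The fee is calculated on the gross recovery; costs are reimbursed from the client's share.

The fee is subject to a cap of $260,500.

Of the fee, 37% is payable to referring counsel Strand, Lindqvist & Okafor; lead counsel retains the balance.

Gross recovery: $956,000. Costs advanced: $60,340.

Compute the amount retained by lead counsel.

Fee base is the gross recovery, $956,000; costs are reimbursed separately.
First $127,500 at 33% = $42,075.00
Next $102,500 at 29% = $29,725.00
Next $175,000 at 21% = $36,750.00
Remaining $551,000 at 13.5% = $74,385.00
Fee: $42,075.00 + $29,725.00 + $36,750.00 + $74,385.00 = $182,935.00
$182,935.00 is under the $260,500 cap.
Referral share: 37% of $182,935.00 = $67,685.95; lead counsel retains $182,935.00 − $67,685.95 = $115,249.05.

$115,249.05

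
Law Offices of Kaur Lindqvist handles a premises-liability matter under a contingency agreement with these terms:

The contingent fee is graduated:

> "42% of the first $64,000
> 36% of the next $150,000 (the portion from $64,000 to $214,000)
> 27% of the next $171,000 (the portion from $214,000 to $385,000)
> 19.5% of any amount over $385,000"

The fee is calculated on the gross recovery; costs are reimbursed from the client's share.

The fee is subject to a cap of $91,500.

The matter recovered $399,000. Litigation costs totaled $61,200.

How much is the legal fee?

$91,500.00

Fee base is the gross recovery, $399,000; costs are reimbursed separately.
First $64,000 at 42% = $26,880.00
Next $150,000 at 36% = $54,000.00
Next $171,000 at 27% = $46,170.00
Remaining $14,000 at 19.5% = $2,730.00
Fee: $26,880.00 + $54,000.00 + $46,170.00 + $2,730.00 = $129,780.00
$129,780.00 exceeds the $91,500 cap, so the fee is capped at $91,500.00.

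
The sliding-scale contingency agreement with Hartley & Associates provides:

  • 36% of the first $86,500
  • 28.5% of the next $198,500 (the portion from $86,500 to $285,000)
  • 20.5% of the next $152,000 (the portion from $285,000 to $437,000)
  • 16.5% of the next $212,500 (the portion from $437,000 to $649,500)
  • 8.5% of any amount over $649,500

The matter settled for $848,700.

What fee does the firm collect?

$170,867.00

First $86,500 at 36% = $31,140.00
Next $198,500 at 28.5% = $56,572.50
Next $152,000 at 20.5% = $31,160.00
Next $212,500 at 16.5% = $35,062.50
Remaining $199,200 at 8.5% = $16,932.00
Fee: $31,140.00 + $56,572.50 + $31,160.00 + $35,062.50 + $16,932.00 = $170,867.00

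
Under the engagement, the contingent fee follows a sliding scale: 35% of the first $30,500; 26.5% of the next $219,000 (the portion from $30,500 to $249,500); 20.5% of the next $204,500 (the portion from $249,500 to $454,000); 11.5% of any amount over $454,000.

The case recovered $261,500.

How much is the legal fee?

$71,170.00

First $30,500 at 35% = $10,675.00
Next $219,000 at 26.5% = $58,035.00
Remaining $12,000 at 20.5% = $2,460.00
Fee: $10,675.00 + $58,035.00 + $2,460.00 = $71,170.00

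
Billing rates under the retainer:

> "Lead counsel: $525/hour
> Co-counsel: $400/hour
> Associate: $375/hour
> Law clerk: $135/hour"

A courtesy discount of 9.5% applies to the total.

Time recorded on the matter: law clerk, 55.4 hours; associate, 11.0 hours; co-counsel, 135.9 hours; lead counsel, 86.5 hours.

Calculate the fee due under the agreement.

Lead counsel: 86.5 × $525 = $45,412.50
Co-counsel: 135.9 × $400 = $54,360.00
Associate: 11.0 × $375 = $4,125.00
Law clerk: 55.4 × $135 = $7,479.00
Subtotal: $111,376.50
Less 9.5% discount: −$10,580.77
Total: $111,376.50 − $10,580.77 = $100,795.73

$100,795.73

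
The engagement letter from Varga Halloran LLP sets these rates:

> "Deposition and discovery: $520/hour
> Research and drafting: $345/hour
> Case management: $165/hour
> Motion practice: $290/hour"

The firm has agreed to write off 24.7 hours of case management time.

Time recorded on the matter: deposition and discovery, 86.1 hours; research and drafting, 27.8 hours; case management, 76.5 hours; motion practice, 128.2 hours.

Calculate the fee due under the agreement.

$100,088.00

Deposition and discovery: 86.1 × $520 = $44,772.00
Research and drafting: 27.8 × $345 = $9,591.00
Case management: 76.5 × $165 = $12,622.50
Motion practice: 128.2 × $290 = $37,178.00
Subtotal: $104,163.50
Write-off: 24.7 × $165 = $4,075.50
Total: $104,163.50 − $4,075.50 = $100,088.00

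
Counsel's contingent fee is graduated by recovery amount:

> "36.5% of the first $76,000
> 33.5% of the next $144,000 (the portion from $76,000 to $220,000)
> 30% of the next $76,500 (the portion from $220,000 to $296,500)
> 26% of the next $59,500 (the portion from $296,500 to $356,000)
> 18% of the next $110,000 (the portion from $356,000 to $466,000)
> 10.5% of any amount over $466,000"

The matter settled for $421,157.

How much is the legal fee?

First $76,000 at 36.5% = $27,740.00
Next $144,000 at 33.5% = $48,240.00
Next $76,500 at 30% = $22,950.00
Next $59,500 at 26% = $15,470.00
Remaining $65,157 at 18% = $11,728.26
Fee: $27,740.00 + $48,240.00 + $22,950.00 + $15,470.00 + $11,728.26 = $126,128.26

$126,128.26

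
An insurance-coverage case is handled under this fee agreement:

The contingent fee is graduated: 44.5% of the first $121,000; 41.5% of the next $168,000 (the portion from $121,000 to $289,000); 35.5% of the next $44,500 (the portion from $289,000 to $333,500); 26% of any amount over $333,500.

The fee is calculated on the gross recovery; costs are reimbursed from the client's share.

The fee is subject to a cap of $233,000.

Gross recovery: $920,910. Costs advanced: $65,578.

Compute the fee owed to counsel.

$233,000.00

Fee base is the gross recovery, $920,910; costs are reimbursed separately.
First $121,000 at 44.5% = $53,845.00
Next $168,000 at 41.5% = $69,720.00
Next $44,500 at 35.5% = $15,797.50
Remaining $587,410 at 26% = $152,726.60
Fee: $53,845.00 + $69,720.00 + $15,797.50 + $152,726.60 = $292,089.10
$292,089.10 exceeds the $233,000 cap, so the fee is capped at $233,000.00.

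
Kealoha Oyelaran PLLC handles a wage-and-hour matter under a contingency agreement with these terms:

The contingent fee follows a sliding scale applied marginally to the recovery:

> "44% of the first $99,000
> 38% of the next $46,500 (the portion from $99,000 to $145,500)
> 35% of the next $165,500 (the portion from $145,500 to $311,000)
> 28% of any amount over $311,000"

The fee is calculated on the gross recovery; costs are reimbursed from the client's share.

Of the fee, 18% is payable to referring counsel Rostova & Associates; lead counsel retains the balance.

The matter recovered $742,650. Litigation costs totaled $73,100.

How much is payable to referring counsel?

$43,203.06

Fee base is the gross recovery, $742,650; costs are reimbursed separately.
First $99,000 at 44% = $43,560.00
Next $46,500 at 38% = $17,670.00
Next $165,500 at 35% = $57,925.00
Remaining $431,650 at 28% = $120,862.00
Fee: $43,560.00 + $17,670.00 + $57,925.00 + $120,862.00 = $240,017.00
Referral share: 18% of $240,017.00 = $43,203.06; lead counsel retains $240,017.00 − $43,203.06 = $196,813.94.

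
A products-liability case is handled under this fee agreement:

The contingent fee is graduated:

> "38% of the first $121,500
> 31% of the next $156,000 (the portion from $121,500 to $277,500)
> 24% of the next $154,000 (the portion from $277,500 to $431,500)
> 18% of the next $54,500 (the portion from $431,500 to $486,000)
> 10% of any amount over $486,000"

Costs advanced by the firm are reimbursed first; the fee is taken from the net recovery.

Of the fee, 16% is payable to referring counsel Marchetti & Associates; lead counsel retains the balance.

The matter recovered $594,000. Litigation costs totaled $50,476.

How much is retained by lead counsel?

Fee base (net of costs): $594,000 − $50,476 = $543,524
First $121,500 at 38% = $46,170.00
Next $156,000 at 31% = $48,360.00
Next $154,000 at 24% = $36,960.00
Next $54,500 at 18% = $9,810.00
Remaining $57,524 at 10% = $5,752.40
Fee: $46,170.00 + $48,360.00 + $36,960.00 + $9,810.00 + $5,752.40 = $147,052.40
Referral share: 16% of $147,052.40 = $23,528.38; lead counsel retains $147,052.40 − $23,528.38 = $123,524.02.

$123,524.02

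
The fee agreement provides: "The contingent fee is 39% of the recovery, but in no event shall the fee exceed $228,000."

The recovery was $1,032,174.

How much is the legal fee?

$228,000.00

39% of $1,032,174 = $402,547.86
That exceeds the $228,000 cap, so the fee is capped at $228,000.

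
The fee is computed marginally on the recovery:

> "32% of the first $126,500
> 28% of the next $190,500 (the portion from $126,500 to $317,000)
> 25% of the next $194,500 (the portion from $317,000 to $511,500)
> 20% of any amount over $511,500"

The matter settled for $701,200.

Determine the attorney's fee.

First $126,500 at 32% = $40,480.00
Next $190,500 at 28% = $53,340.00
Next $194,500 at 25% = $48,625.00
Remaining $189,700 at 20% = $37,940.00
Fee: $40,480.00 + $53,340.00 + $48,625.00 + $37,940.00 = $180,385.00

$180,385.00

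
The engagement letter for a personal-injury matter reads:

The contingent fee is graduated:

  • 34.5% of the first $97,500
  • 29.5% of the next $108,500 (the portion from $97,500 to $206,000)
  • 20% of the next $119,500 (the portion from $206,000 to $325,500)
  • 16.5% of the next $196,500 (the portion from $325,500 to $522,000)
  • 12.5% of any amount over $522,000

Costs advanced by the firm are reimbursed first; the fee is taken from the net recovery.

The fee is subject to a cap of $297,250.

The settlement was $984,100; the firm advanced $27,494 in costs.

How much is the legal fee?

$176,293.25

Fee base (net of costs): $984,100 − $27,494 = $956,606
First $97,500 at 34.5% = $33,637.50
Next $108,500 at 29.5% = $32,007.50
Next $119,500 at 20% = $23,900.00
Next $196,500 at 16.5% = $32,422.50
Remaining $434,606 at 12.5% = $54,325.75
Fee: $33,637.50 + $32,007.50 + $23,900.00 + $32,422.50 + $54,325.75 = $176,293.25
$176,293.25 is under the $297,250 cap.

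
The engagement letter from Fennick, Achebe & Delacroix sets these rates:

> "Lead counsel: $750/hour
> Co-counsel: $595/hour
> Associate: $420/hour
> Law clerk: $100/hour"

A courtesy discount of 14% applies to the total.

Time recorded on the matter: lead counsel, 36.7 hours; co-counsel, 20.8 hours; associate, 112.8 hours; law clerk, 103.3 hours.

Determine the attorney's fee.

Lead counsel: 36.7 × $750 = $27,525.00
Co-counsel: 20.8 × $595 = $12,376.00
Associate: 112.8 × $420 = $47,376.00
Law clerk: 103.3 × $100 = $10,330.00
Subtotal: $97,607.00
Less 14% discount: −$13,664.98
Total: $97,607.00 − $13,664.98 = $83,942.02

$83,942.02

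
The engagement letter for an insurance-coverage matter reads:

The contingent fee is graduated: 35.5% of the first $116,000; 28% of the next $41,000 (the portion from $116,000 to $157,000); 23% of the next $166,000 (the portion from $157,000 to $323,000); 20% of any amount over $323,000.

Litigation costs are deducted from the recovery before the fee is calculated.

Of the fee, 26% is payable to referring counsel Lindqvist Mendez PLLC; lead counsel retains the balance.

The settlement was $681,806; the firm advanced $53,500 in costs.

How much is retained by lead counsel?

$112,406.89

Fee base (net of costs): $681,806 − $53,500 = $628,306
First $116,000 at 35.5% = $41,180.00
Next $41,000 at 28% = $11,480.00
Next $166,000 at 23% = $38,180.00
Remaining $305,306 at 20% = $61,061.20
Fee: $41,180.00 + $11,480.00 + $38,180.00 + $61,061.20 = $151,901.20
Referral share: 26% of $151,901.20 = $39,494.31; lead counsel retains $151,901.20 − $39,494.31 = $112,406.89.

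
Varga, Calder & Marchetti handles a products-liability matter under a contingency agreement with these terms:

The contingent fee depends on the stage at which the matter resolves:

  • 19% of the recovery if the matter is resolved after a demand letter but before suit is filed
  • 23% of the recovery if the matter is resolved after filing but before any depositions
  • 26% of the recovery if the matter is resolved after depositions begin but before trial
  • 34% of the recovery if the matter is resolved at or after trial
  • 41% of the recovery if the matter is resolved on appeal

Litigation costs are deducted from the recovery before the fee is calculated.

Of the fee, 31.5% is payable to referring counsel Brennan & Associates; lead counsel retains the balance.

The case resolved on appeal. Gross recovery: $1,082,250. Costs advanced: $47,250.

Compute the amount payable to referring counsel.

Fee base (net of costs): $1,082,250 − $47,250 = $1,035,000
The matter resolved on appeal, so the 41% rate applies.
$1,035,000 × 41% = $424,350.00
Referral share: 31.5% of $424,350.00 = $133,670.25; lead counsel retains $424,350.00 − $133,670.25 = $290,679.75.

$133,670.25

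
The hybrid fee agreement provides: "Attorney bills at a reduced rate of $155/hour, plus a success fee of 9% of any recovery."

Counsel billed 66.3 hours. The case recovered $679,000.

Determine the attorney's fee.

Hourly: 66.3 × $155 = $10,276.50
Success fee: 9% of $679,000 = $61,110.00
Total: $10,276.50 + $61,110.00 = $71,386.50

$71,386.50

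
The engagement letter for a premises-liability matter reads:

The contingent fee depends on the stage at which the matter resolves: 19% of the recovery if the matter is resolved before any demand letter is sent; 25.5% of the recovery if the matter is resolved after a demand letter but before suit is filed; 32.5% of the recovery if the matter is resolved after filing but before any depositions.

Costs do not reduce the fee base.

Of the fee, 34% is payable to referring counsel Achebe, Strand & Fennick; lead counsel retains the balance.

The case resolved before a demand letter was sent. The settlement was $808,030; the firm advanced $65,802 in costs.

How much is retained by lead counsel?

$101,326.96

Fee base is the gross recovery, $808,030; costs are reimbursed separately.
The matter resolved before a demand letter was sent, so the 19% rate applies.
$808,030 × 19% = $153,525.70
Referral share: 34% of $153,525.70 = $52,198.74; lead counsel retains $153,525.70 − $52,198.74 = $101,326.96.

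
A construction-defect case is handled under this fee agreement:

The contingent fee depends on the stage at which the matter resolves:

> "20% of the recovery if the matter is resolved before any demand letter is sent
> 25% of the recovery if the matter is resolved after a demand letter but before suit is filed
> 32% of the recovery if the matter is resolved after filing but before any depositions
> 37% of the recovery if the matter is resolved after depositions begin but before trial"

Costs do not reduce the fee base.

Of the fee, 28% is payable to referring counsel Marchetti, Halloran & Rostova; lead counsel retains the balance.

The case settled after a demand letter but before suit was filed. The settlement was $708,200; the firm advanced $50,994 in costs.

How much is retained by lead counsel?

Fee base is the gross recovery, $708,200; costs are reimbursed separately.
The matter settled after a demand letter but before suit was filed, so the 25% rate applies.
$708,200 × 25% = $177,050.00
Referral share: 28% of $177,050.00 = $49,574.00; lead counsel retains $177,050.00 − $49,574.00 = $127,476.00.

$127,476.00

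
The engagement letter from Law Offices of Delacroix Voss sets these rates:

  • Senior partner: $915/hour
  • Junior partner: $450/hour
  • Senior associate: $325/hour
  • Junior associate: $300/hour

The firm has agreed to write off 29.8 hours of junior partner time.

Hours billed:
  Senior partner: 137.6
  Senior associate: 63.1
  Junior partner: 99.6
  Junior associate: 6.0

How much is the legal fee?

$179,621.50

Senior partner: 137.6 × $915 = $125,904.00
Junior partner: 99.6 × $450 = $44,820.00
Senior associate: 63.1 × $325 = $20,507.50
Junior associate: 6.0 × $300 = $1,800.00
Subtotal: $193,031.50
Write-off: 29.8 × $450 = $13,410.00
Total: $193,031.50 − $13,410.00 = $179,621.50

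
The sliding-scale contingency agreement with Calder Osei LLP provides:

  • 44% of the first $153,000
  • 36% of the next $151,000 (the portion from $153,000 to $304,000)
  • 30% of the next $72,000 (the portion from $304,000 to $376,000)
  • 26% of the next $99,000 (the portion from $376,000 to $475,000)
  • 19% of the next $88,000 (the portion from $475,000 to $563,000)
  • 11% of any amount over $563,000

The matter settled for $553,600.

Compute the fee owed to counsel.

$183,954.00

First $153,000 at 44% = $67,320.00
Next $151,000 at 36% = $54,360.00
Next $72,000 at 30% = $21,600.00
Next $99,000 at 26% = $25,740.00
Remaining $78,600 at 19% = $14,934.00
Fee: $67,320.00 + $54,360.00 + $21,600.00 + $25,740.00 + $14,934.00 = $183,954.00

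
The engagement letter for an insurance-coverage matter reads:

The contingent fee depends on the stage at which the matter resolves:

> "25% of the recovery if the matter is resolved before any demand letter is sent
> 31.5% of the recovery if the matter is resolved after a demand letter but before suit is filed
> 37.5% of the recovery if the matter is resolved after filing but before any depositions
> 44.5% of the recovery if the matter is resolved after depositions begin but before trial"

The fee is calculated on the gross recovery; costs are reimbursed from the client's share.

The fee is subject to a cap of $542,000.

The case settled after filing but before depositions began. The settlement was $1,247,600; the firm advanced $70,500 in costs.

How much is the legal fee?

$467,850.00

Fee base is the gross recovery, $1,247,600; costs are reimbursed separately.
The matter settled after filing but before depositions began, so the 37.5% rate applies.
$1,247,600 × 37.5% = $467,850.00
$467,850.00 is under the $542,000 cap.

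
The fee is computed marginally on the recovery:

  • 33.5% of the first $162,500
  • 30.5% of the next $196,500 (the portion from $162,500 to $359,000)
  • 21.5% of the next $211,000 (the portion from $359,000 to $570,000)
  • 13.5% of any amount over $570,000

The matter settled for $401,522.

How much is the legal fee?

$123,512.23

First $162,500 at 33.5% = $54,437.50
Next $196,500 at 30.5% = $59,932.50
Remaining $42,522 at 21.5% = $9,142.23
Fee: $54,437.50 + $59,932.50 + $9,142.23 = $123,512.23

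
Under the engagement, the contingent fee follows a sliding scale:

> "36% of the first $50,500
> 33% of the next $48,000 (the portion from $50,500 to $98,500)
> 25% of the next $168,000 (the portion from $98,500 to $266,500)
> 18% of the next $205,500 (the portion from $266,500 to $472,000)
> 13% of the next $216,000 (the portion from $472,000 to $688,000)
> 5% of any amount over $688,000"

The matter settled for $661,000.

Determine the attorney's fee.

First $50,500 at 36% = $18,180.00
Next $48,000 at 33% = $15,840.00
Next $168,000 at 25% = $42,000.00
Next $205,500 at 18% = $36,990.00
Remaining $189,000 at 13% = $24,570.00
Fee: $18,180.00 + $15,840.00 + $42,000.00 + $36,990.00 + $24,570.00 = $137,580.00

$137,580.00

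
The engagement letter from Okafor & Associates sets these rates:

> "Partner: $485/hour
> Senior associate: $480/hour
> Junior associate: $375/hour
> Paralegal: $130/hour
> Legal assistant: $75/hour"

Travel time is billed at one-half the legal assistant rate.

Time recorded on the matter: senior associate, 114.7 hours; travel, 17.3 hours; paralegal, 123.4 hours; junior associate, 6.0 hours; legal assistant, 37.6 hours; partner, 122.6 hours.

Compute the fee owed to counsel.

$136,277.75

Partner: 122.6 × $485 = $59,461.00
Senior associate: 114.7 × $480 = $55,056.00
Junior associate: 6.0 × $375 = $2,250.00
Paralegal: 123.4 × $130 = $16,042.00
Legal assistant: 37.6 × $75 = $2,820.00
Subtotal: $59,461.00 + $55,056.00 + $2,250.00 + $16,042.00 + $2,820.00 = $135,629.00
Travel: 17.3 × ($75 ÷ 2) = 17.3 × $37.50 = $648.75
Total: $135,629.00 + $648.75 = $136,277.75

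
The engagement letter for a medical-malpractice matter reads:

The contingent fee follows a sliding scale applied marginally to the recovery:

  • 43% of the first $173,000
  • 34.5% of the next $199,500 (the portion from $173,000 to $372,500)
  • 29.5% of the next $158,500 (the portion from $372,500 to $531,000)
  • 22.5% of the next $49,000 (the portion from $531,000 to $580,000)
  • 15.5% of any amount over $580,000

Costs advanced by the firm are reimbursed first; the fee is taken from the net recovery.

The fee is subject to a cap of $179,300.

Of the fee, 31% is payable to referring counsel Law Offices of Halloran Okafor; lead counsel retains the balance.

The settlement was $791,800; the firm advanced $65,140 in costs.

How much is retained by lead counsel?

Fee base (net of costs): $791,800 − $65,140 = $726,660
First $173,000 at 43% = $74,390.00
Next $199,500 at 34.5% = $68,827.50
Next $158,500 at 29.5% = $46,757.50
Next $49,000 at 22.5% = $11,025.00
Remaining $146,660 at 15.5% = $22,732.30
Fee: $74,390.00 + $68,827.50 + $46,757.50 + $11,025.00 + $22,732.30 = $223,732.30
$223,732.30 exceeds the $179,300 cap, so the fee is capped at $179,300.00.
Referral share: 31% of $179,300.00 = $55,583.00; lead counsel retains $179,300.00 − $55,583.00 = $123,717.00.

$123,717.00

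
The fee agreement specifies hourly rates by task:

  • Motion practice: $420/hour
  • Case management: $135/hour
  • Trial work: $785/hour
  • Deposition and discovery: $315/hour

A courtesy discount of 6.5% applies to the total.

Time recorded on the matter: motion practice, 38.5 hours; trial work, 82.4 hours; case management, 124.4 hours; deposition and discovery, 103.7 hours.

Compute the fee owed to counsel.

Motion practice: 38.5 × $420 = $16,170.00
Case management: 124.4 × $135 = $16,794.00
Trial work: 82.4 × $785 = $64,684.00
Deposition and discovery: 103.7 × $315 = $32,665.50
Subtotal: $130,313.50
Less 6.5% discount: −$8,470.38
Total: $130,313.50 − $8,470.38 = $121,843.12

$121,843.12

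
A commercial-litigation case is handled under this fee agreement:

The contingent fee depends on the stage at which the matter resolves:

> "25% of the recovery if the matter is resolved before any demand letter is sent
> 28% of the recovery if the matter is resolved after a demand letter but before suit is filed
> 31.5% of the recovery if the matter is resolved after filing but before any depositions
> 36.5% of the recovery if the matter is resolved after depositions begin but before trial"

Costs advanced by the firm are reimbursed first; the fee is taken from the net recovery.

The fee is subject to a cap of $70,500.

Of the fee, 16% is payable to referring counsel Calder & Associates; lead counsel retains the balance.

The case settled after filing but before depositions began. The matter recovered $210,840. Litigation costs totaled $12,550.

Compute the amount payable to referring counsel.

Fee base (net of costs): $210,840 − $12,550 = $198,290
The matter settled after filing but before depositions began, so the 31.5% rate applies.
$198,290 × 31.5% = $62,461.35
$62,461.35 is under the $70,500 cap.
Referral share: 16% of $62,461.35 = $9,993.82; lead counsel retains $62,461.35 − $9,993.82 = $52,467.53.

$9,993.82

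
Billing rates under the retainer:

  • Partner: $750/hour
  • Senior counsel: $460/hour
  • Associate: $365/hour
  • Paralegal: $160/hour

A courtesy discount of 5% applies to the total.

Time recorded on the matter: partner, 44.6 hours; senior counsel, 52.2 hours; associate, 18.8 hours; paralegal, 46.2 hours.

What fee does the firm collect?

Partner: 44.6 × $750 = $33,450.00
Senior counsel: 52.2 × $460 = $24,012.00
Associate: 18.8 × $365 = $6,862.00
Paralegal: 46.2 × $160 = $7,392.00
Subtotal: $71,716.00
Less 5% discount: −$3,585.80
Total: $71,716.00 − $3,585.80 = $68,130.20

$68,130.20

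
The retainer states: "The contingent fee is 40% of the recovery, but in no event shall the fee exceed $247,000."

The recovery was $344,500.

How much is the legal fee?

40% of $344,500 = $137,800.00
That is under the $247,000 cap.

$137,800.00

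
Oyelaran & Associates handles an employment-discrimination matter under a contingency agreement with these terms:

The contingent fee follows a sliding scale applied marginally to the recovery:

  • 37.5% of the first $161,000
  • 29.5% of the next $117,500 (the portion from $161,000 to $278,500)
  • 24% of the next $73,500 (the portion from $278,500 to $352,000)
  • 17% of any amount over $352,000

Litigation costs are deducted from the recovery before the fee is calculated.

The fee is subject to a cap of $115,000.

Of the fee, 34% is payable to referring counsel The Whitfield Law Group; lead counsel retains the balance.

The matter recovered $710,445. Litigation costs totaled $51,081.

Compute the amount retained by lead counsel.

Fee base (net of costs): $710,445 − $51,081 = $659,364
First $161,000 at 37.5% = $60,375.00
Next $117,500 at 29.5% = $34,662.50
Next $73,500 at 24% = $17,640.00
Remaining $307,364 at 17% = $52,251.88
Fee: $60,375.00 + $34,662.50 + $17,640.00 + $52,251.88 = $164,929.38
$164,929.38 exceeds the $115,000 cap, so the fee is capped at $115,000.00.
Referral share: 34% of $115,000.00 = $39,100.00; lead counsel retains $115,000.00 − $39,100.00 = $75,900.00.

$75,900.00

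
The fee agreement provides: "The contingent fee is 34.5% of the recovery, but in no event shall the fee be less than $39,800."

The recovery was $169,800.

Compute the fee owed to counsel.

$58,581.00

34.5% of $169,800 = $58,581.00
That exceeds the $39,800 minimum.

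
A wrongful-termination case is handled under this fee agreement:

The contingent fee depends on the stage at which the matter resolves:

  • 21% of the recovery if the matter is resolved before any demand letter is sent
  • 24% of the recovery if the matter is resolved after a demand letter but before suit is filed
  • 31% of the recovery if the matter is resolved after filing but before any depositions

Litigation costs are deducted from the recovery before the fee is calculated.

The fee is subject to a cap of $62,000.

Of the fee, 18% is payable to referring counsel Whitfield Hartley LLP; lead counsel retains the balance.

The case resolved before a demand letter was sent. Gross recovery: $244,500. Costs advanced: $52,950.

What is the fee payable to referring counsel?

Fee base (net of costs): $244,500 − $52,950 = $191,550
The matter resolved before a demand letter was sent, so the 21% rate applies.
$191,550 × 21% = $40,225.50
$40,225.50 is under the $62,000 cap.
Referral share: 18% of $40,225.50 = $7,240.59; lead counsel retains $40,225.50 − $7,240.59 = $32,984.91.

$7,240.59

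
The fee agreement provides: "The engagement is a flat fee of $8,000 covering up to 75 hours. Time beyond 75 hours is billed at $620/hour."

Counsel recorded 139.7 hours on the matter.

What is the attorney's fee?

$48,114.00

Flat fee: $8,000.00
Excess hours: 139.7 − 75 = 64.7
Overrun: 64.7 × $620 = $40,114.00
Total: $8,000.00 + $40,114.00 = $48,114.00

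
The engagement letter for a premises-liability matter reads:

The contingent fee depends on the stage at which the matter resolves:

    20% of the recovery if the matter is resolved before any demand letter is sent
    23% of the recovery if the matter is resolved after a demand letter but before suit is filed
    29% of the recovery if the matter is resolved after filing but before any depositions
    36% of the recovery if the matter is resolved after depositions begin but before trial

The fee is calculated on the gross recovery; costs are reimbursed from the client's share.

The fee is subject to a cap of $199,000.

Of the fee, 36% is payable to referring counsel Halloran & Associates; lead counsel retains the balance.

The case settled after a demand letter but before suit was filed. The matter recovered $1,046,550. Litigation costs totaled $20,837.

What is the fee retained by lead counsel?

$127,360.00

Fee base is the gross recovery, $1,046,550; costs are reimbursed separately.
The matter settled after a demand letter but before suit was filed, so the 23% rate applies.
$1,046,550 × 23% = $240,706.50
$240,706.50 exceeds the $199,000 cap, so the fee is capped at $199,000.00.
Referral share: 36% of $199,000.00 = $71,640.00; lead counsel retains $199,000.00 − $71,640.00 = $127,360.00.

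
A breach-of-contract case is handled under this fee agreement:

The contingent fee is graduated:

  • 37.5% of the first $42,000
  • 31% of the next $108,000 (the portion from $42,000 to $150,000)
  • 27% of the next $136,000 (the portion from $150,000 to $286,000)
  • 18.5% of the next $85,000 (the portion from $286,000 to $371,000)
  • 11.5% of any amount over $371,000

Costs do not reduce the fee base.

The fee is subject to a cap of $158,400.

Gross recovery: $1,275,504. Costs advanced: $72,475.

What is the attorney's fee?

$158,400.00

Fee base is the gross recovery, $1,275,504; costs are reimbursed separately.
First $42,000 at 37.5% = $15,750.00
Next $108,000 at 31% = $33,480.00
Next $136,000 at 27% = $36,720.00
Next $85,000 at 18.5% = $15,725.00
Remaining $904,504 at 11.5% = $104,017.96
Fee: $15,750.00 + $33,480.00 + $36,720.00 + $15,725.00 + $104,017.96 = $205,692.96
$205,692.96 exceeds the $158,400 cap, so the fee is capped at $158,400.00.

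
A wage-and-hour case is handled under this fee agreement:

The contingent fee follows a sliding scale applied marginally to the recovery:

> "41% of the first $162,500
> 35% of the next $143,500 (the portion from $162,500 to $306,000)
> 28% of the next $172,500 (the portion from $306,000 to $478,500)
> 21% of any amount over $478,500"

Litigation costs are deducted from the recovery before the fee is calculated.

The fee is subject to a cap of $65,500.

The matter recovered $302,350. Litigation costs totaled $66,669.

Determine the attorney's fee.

Fee base (net of costs): $302,350 − $66,669 = $235,681
First $162,500 at 41% = $66,625.00
Remaining $73,181 at 35% = $25,613.35
Fee: $66,625.00 + $25,613.35 = $92,238.35
$92,238.35 exceeds the $65,500 cap, so the fee is capped at $65,500.00.

$65,500.00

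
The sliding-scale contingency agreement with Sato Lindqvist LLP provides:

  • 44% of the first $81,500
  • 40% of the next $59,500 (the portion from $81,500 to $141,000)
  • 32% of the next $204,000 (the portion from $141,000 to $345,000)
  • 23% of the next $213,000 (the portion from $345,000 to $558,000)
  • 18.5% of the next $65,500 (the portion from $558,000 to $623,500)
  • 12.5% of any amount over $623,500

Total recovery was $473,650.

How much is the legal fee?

$154,529.50

First $81,500 at 44% = $35,860.00
Next $59,500 at 40% = $23,800.00
Next $204,000 at 32% = $65,280.00
Remaining $128,650 at 23% = $29,589.50
Fee: $35,860.00 + $23,800.00 + $65,280.00 + $29,589.50 = $154,529.50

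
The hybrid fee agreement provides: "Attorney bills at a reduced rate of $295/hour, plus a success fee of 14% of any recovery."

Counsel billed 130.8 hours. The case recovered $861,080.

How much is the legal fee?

Hourly: 130.8 × $295 = $38,586.00
Success fee: 14% of $861,080 = $120,551.20
Total: $38,586.00 + $120,551.20 = $159,137.20

$159,137.20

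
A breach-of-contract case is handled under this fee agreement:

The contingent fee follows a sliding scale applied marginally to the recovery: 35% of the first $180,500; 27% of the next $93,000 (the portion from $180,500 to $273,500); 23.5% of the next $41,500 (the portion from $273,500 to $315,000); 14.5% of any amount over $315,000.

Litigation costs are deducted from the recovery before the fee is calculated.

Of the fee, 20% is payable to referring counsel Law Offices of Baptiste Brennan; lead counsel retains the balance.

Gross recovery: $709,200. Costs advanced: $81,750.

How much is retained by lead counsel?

Fee base (net of costs): $709,200 − $81,750 = $627,450
First $180,500 at 35% = $63,175.00
Next $93,000 at 27% = $25,110.00
Next $41,500 at 23.5% = $9,752.50
Remaining $312,450 at 14.5% = $45,305.25
Fee: $63,175.00 + $25,110.00 + $9,752.50 + $45,305.25 = $143,342.75
Referral share: 20% of $143,342.75 = $28,668.55; lead counsel retains $143,342.75 − $28,668.55 = $114,674.20.

$114,674.20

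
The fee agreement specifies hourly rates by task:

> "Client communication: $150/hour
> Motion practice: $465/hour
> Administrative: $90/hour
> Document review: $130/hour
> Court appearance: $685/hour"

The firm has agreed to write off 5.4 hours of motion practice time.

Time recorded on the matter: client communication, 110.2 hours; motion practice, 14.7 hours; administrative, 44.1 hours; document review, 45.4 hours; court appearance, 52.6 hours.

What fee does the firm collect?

$66,756.50

Client communication: 110.2 × $150 = $16,530.00
Motion practice: 14.7 × $465 = $6,835.50
Administrative: 44.1 × $90 = $3,969.00
Document review: 45.4 × $130 = $5,902.00
Court appearance: 52.6 × $685 = $36,031.00
Subtotal: $69,267.50
Write-off: 5.4 × $465 = $2,511.00
Total: $69,267.50 − $2,511.00 = $66,756.50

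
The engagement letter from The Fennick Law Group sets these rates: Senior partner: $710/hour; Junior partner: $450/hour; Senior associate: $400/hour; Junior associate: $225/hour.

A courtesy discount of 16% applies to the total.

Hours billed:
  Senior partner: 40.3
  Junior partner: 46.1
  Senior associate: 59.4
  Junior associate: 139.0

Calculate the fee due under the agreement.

Senior partner: 40.3 × $710 = $28,613.00
Junior partner: 46.1 × $450 = $20,745.00
Senior associate: 59.4 × $400 = $23,760.00
Junior associate: 139.0 × $225 = $31,275.00
Subtotal: $104,393.00
Less 16% discount: −$16,702.88
Total: $104,393.00 − $16,702.88 = $87,690.12

$87,690.12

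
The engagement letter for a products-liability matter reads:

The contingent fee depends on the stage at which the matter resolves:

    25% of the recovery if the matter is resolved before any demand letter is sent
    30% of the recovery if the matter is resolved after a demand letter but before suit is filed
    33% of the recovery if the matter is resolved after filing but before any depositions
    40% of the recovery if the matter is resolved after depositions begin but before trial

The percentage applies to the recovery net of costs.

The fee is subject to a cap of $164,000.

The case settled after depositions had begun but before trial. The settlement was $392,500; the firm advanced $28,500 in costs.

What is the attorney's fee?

Fee base (net of costs): $392,500 − $28,500 = $364,000
The matter settled after depositions had begun but before trial, so the 40% rate applies.
$364,000 × 40% = $145,600.00
$145,600.00 is under the $164,000 cap.

$145,600.00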